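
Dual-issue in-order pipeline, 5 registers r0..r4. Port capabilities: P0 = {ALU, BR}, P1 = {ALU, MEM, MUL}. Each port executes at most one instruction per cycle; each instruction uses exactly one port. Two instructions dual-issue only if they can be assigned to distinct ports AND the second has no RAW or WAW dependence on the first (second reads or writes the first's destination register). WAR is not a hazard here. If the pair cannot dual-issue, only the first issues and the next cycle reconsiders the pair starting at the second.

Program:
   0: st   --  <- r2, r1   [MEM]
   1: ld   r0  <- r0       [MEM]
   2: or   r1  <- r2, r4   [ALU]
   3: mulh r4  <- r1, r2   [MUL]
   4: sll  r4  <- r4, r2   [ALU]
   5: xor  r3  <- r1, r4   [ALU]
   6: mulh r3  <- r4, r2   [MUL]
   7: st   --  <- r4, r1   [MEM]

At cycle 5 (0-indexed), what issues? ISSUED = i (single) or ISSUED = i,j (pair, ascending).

ISSUED = 6

c0: i0 st  no-port MEM/MEM
c1: i1+i2 ld+or  dual
c2: i3 mulh  RAW+WAW r4
c3: i4 sll  RAW r4
c4: i5 xor  WAW r3
c5: i6 mulh  no-port MUL/MEM
c6: i7 st  tail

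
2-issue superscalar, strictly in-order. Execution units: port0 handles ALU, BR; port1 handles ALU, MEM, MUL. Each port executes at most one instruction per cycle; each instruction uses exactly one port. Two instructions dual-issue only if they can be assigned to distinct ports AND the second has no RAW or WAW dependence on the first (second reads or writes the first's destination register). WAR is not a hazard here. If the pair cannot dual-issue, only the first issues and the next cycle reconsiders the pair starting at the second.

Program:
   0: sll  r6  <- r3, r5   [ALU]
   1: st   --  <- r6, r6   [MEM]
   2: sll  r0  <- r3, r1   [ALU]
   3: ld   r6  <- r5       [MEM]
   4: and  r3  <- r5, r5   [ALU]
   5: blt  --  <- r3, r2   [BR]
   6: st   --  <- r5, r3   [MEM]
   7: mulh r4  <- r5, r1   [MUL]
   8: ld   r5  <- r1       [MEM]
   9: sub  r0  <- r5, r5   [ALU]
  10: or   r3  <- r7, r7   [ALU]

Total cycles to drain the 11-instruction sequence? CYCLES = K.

0. sll.ALU @i0  | RAW r6
1. st.MEM+sll.ALU @i1+i2  | dual
2. ld.MEM+and.ALU @i3+i4  | dual
3. blt.BR+st.MEM @i5+i6  | dual
4. mulh.MUL @i7  | no-port MUL/MEM
5. ld.MEM @i8  | RAW r5
6. sub.ALU+or.ALU @i9+i10  | dual

CYCLES = 7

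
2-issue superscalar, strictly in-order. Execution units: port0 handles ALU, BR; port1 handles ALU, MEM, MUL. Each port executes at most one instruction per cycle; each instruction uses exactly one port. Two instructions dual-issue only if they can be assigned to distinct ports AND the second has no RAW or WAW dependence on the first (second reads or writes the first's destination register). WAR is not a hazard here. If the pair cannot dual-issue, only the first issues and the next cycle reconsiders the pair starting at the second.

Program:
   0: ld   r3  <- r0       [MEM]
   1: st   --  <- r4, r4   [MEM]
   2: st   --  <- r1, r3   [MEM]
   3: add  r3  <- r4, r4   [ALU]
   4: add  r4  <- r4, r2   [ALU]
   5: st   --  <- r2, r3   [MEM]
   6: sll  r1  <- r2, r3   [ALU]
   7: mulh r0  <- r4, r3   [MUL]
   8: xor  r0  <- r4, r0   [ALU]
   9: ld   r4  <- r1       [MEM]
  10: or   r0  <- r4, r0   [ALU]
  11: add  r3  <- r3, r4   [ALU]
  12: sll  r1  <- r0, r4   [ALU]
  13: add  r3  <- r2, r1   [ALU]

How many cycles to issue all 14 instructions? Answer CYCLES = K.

t=0 i0:ld.MEM ; no-port MEM/MEM
t=1 i1:st.MEM ; no-port MEM/MEM
t=2 i2/i3:st.MEM add.ALU ; 2-wide
t=3 i4/i5:add.ALU st.MEM ; 2-wide
t=4 i6/i7:sll.ALU mulh.MUL ; 2-wide
t=5 i8/i9:xor.ALU ld.MEM ; 2-wide
t=6 i10/i11:or.ALU add.ALU ; 2-wide
t=7 i12:sll.ALU ; RAW r1
t=8 i13:add.ALU ; tail

CYCLES = 9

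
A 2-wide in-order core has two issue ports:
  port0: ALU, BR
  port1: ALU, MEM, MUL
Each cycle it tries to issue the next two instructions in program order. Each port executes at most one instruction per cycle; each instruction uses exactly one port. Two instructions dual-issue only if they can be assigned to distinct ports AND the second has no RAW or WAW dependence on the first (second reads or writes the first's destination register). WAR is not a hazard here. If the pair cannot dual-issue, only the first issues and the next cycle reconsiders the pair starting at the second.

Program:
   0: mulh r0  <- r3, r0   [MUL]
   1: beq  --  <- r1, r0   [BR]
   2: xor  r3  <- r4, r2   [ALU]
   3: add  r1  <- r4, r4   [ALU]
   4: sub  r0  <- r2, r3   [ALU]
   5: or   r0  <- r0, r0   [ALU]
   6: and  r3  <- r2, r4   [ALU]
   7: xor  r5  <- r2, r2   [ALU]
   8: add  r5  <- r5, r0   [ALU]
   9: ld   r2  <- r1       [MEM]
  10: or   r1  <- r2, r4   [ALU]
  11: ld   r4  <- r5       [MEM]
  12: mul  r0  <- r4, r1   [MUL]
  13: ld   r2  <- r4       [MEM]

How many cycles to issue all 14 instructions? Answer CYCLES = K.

CYCLES = 9

t=0 i0:mulh.MUL ; RAW r0
t=1 i1,i2:beq.BR xor.ALU ; pair
t=2 i3,i4:add.ALU sub.ALU ; pair
t=3 i5,i6:or.ALU and.ALU ; pair
t=4 i7:xor.ALU ; RAW+WAW r5
t=5 i8,i9:add.ALU ld.MEM ; pair
t=6 i10,i11:or.ALU ld.MEM ; pair
t=7 i12:mul.MUL ; no-port MUL/MEM
t=8 i13:ld.MEM ; tail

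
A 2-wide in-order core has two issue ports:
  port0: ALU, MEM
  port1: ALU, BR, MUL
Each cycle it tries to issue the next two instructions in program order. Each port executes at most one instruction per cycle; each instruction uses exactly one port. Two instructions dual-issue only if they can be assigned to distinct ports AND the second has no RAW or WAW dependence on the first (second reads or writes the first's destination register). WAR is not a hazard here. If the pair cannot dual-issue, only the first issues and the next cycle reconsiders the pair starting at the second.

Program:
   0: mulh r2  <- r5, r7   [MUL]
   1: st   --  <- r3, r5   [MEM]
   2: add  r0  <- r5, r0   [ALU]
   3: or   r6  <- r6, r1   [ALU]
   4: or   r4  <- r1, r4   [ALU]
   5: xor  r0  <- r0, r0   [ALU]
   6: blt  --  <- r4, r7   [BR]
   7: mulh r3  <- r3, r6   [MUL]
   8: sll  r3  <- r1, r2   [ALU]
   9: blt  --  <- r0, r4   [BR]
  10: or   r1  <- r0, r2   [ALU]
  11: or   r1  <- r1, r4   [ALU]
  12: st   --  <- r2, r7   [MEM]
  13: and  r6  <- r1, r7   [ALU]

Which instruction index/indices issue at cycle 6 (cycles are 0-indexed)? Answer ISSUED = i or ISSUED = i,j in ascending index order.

  cy0 -> i0&i1 (mulh;st) pair
  cy1 -> i2&i3 (add;or) pair
  cy2 -> i4&i5 (or;xor) pair
  cy3 -> i6 (blt) no-port BR/MUL
  cy4 -> i7 (mulh) WAW r3
  cy5 -> i8&i9 (sll;blt) pair
  cy6 -> i10 (or) RAW+WAW r1
  cy7 -> i11&i12 (or;st) pair
  cy8 -> i13 (and) tail

ISSUED = 10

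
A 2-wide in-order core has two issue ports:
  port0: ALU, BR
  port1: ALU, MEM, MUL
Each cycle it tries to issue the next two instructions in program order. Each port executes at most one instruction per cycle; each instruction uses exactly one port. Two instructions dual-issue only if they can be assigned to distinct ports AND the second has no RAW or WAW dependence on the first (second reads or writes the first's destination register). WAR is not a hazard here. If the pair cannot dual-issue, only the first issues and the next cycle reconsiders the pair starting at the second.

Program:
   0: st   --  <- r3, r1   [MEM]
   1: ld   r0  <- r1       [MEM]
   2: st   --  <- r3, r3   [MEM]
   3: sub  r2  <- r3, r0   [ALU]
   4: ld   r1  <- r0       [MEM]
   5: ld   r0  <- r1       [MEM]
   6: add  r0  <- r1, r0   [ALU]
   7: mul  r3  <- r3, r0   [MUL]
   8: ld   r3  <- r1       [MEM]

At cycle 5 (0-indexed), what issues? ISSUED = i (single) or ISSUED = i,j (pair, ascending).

ISSUED = 6

c0: i0 st  no-port MEM/MEM
c1: i1 ld  no-port MEM/MEM
c2: i2,i3 st sub  dual
c3: i4 ld  no-port MEM/MEM
c4: i5 ld  RAW+WAW r0
c5: i6 add  RAW r0
c6: i7 mul  no-port MUL/MEM
c7: i8 ld  tail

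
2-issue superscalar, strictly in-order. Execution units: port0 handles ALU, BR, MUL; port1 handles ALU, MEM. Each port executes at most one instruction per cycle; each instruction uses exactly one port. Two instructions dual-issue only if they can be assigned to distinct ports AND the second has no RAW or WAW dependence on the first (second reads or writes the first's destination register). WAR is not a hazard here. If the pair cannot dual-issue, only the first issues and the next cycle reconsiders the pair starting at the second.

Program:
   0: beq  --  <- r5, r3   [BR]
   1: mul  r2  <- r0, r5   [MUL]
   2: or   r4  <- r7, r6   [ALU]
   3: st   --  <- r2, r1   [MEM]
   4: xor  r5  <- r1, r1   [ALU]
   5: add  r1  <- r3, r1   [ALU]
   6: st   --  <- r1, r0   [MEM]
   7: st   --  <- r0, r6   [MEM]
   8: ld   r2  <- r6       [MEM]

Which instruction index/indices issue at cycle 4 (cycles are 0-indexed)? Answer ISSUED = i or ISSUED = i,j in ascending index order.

#0 head=0: beq i0 no-port BR/MUL
#1 head=1: mul or i1+i2 pair
#2 head=3: st xor i3+i4 pair
#3 head=5: add i5 RAW r1
#4 head=6: st i6 no-port MEM/MEM
#5 head=7: st i7 no-port MEM/MEM
#6 head=8: ld i8 tail

ISSUED = 6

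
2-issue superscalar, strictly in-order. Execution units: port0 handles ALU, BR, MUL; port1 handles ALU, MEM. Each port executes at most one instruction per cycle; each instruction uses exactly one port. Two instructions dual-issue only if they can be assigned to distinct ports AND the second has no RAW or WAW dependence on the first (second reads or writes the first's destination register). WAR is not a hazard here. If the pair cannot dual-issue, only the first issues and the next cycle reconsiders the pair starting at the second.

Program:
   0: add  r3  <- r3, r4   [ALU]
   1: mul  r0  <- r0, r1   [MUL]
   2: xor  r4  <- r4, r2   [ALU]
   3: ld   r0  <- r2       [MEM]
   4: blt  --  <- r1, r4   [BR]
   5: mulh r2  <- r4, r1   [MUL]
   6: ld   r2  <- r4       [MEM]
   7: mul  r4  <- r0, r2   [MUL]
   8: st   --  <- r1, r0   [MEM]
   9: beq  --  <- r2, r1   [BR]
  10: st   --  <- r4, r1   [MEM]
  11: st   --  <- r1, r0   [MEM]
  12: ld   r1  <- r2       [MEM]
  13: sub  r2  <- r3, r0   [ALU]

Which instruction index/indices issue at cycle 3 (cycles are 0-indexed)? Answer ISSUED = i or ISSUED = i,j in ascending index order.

t=0 i0&i1:add.ALU+mul.MUL ; dual
t=1 i2&i3:xor.ALU+ld.MEM ; dual
t=2 i4:blt.BR ; no-port BR/MUL
t=3 i5:mulh.MUL ; WAW r2
t=4 i6:ld.MEM ; RAW r2
t=5 i7&i8:mul.MUL+st.MEM ; dual
t=6 i9&i10:beq.BR+st.MEM ; dual
t=7 i11:st.MEM ; no-port MEM/MEM
t=8 i12&i13:ld.MEM+sub.ALU ; dual

ISSUED = 5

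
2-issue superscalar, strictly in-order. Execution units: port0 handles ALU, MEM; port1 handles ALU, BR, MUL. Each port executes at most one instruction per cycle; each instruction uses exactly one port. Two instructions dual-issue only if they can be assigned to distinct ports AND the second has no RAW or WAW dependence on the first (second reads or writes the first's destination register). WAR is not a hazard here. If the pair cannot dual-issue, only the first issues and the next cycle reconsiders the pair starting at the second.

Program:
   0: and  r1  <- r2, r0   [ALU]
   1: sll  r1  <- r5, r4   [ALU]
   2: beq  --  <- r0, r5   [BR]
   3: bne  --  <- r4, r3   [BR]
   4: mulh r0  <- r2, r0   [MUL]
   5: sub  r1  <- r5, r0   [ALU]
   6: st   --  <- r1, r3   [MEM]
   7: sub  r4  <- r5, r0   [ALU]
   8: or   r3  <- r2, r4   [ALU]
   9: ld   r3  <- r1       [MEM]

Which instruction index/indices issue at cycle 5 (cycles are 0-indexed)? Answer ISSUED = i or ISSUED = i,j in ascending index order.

ISSUED = 6,7

t=0 i0:and ; WAW r1
t=1 i1,i2:sll/beq ; 2-wide
t=2 i3:bne ; no-port BR/MUL
t=3 i4:mulh ; RAW r0
t=4 i5:sub ; RAW r1
t=5 i6,i7:st/sub ; 2-wide
t=6 i8:or ; WAW r3
t=7 i9:ld ; tail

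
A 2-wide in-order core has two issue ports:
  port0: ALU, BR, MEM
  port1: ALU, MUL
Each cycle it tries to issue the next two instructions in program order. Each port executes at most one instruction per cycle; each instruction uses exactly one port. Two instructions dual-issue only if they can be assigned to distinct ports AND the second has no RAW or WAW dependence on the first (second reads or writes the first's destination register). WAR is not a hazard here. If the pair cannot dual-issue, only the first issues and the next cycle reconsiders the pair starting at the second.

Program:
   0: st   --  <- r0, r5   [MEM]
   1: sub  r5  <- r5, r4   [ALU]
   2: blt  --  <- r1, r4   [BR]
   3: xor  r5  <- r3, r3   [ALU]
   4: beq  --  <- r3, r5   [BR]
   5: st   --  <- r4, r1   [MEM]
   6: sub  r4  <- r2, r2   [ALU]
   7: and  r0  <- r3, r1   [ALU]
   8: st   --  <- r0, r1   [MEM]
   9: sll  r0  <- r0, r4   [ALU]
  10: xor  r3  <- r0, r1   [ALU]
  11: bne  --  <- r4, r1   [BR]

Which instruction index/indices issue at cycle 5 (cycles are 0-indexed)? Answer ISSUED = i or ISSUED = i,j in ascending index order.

c0: i0&i1 st/sub  pair
c1: i2&i3 blt/xor  pair
c2: i4 beq  no-port BR/MEM
c3: i5&i6 st/sub  pair
c4: i7 and  RAW r0
c5: i8&i9 st/sll  pair
c6: i10&i11 xor/bne  pair

ISSUED = 8,9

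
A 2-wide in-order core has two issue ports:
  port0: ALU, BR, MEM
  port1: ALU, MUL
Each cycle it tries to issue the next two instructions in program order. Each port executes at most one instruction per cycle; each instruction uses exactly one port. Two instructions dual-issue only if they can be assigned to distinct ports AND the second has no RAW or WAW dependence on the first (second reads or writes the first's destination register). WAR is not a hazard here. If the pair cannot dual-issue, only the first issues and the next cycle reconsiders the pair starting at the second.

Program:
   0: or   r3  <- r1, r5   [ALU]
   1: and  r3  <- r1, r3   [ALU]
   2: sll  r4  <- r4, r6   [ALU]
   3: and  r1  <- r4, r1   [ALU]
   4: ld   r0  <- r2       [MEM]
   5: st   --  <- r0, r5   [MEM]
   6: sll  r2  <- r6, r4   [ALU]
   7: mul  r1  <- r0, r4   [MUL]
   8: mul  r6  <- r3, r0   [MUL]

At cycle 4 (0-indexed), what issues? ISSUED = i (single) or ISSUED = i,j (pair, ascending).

ISSUED = 7

0. or.ALU @i0  | RAW+WAW r3
1. and.ALU+sll.ALU @i1,i2  | dual
2. and.ALU+ld.MEM @i3,i4  | dual
3. st.MEM+sll.ALU @i5,i6  | dual
4. mul.MUL @i7  | no-port MUL/MUL
5. mul.MUL @i8  | tail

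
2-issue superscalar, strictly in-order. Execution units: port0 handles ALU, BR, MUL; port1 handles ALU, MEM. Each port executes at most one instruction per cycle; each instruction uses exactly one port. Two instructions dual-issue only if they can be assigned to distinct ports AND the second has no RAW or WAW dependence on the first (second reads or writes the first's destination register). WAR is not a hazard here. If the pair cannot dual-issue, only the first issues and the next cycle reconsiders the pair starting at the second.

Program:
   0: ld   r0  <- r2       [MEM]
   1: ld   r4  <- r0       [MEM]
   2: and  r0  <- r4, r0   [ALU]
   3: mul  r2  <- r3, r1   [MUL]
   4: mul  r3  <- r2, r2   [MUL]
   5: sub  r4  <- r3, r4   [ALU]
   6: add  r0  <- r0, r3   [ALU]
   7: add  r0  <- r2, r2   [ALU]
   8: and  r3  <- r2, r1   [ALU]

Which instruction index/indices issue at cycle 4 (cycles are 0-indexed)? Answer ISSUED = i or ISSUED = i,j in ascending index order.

ISSUED = 5,6

[0] i0  ld  -- no-port MEM/MEM
[1] i1  ld  -- RAW r4
[2] i2/i3  and mul  -- 2-wide
[3] i4  mul  -- RAW r3
[4] i5/i6  sub add  -- 2-wide
[5] i7/i8  add and  -- 2-wide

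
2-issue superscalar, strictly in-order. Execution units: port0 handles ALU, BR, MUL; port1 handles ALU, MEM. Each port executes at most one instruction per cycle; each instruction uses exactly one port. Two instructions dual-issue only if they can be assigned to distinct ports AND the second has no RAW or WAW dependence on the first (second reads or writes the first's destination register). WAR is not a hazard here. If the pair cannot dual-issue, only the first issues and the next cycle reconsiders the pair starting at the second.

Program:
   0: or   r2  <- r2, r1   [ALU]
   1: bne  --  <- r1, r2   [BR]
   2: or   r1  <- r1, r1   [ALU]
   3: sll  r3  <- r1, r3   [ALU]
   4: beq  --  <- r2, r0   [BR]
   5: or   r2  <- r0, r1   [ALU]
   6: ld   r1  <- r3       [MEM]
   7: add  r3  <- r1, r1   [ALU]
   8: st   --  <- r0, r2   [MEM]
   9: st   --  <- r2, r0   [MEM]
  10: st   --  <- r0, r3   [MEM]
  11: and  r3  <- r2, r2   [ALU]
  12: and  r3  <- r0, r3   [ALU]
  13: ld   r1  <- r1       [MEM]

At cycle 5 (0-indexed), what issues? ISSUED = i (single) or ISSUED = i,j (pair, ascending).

[0] i0  or.ALU  -- RAW r2
[1] i1&i2  bne.BR or.ALU  -- pair
[2] i3&i4  sll.ALU beq.BR  -- pair
[3] i5&i6  or.ALU ld.MEM  -- pair
[4] i7&i8  add.ALU st.MEM  -- pair
[5] i9  st.MEM  -- no-port MEM/MEM
[6] i10&i11  st.MEM and.ALU  -- pair
[7] i12&i13  and.ALU ld.MEM  -- pair

ISSUED = 9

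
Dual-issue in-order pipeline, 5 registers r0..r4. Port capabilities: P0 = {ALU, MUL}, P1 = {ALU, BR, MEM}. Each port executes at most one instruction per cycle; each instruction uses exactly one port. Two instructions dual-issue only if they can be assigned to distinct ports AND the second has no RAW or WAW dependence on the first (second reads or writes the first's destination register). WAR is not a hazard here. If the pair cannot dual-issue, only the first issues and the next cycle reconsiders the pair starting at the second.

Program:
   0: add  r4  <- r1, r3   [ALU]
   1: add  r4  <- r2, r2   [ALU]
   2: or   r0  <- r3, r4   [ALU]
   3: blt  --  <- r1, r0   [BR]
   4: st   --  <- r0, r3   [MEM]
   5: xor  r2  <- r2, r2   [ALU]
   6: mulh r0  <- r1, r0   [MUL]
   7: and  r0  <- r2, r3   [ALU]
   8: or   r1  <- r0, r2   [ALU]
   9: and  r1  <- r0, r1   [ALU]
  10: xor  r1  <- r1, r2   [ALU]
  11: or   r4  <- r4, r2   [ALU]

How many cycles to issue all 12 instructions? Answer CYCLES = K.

CYCLES = 10

[0] i0  add  -- WAW r4
[1] i1  add  -- RAW r4
[2] i2  or  -- RAW r0
[3] i3  blt  -- no-port BR/MEM
[4] i4+i5  st;xor  -- pair
[5] i6  mulh  -- WAW r0
[6] i7  and  -- RAW r0
[7] i8  or  -- RAW+WAW r1
[8] i9  and  -- RAW+WAW r1
[9] i10+i11  xor;or  -- pair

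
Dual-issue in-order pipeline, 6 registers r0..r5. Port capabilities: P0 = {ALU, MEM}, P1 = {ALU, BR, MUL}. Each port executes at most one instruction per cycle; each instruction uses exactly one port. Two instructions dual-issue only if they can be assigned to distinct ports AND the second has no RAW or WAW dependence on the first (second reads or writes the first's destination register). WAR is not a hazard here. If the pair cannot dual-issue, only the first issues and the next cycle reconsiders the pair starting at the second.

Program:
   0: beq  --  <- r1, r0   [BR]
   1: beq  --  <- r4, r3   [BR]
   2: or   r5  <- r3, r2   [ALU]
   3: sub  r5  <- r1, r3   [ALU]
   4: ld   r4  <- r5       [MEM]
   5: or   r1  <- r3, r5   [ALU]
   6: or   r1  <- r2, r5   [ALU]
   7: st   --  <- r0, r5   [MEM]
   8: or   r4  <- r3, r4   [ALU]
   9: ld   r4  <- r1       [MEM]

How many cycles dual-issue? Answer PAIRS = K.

PAIRS = 3

0. beq.BR @i0  | no-port BR/BR
1. beq.BR+or.ALU @i1,i2  | 2-wide
2. sub.ALU @i3  | RAW r5
3. ld.MEM+or.ALU @i4,i5  | 2-wide
4. or.ALU+st.MEM @i6,i7  | 2-wide
5. or.ALU @i8  | WAW r4
6. ld.MEM @i9  | tail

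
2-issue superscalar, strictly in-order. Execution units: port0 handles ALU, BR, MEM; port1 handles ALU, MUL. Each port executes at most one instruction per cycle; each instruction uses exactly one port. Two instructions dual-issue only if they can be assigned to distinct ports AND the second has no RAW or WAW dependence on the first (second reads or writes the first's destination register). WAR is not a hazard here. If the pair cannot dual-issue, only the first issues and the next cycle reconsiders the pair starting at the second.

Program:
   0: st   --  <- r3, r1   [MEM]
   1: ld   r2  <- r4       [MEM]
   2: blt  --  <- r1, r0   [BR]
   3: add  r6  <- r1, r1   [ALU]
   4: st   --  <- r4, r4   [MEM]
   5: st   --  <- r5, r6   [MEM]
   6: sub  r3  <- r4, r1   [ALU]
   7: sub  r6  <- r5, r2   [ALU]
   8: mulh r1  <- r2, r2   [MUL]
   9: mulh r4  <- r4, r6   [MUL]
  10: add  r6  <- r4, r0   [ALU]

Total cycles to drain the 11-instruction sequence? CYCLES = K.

CYCLES = 8

t=0 i0:st.MEM ; no-port MEM/MEM
t=1 i1:ld.MEM ; no-port MEM/BR
t=2 i2+i3:blt.BR add.ALU ; dual
t=3 i4:st.MEM ; no-port MEM/MEM
t=4 i5+i6:st.MEM sub.ALU ; dual
t=5 i7+i8:sub.ALU mulh.MUL ; dual
t=6 i9:mulh.MUL ; RAW r4
t=7 i10:add.ALU ; tail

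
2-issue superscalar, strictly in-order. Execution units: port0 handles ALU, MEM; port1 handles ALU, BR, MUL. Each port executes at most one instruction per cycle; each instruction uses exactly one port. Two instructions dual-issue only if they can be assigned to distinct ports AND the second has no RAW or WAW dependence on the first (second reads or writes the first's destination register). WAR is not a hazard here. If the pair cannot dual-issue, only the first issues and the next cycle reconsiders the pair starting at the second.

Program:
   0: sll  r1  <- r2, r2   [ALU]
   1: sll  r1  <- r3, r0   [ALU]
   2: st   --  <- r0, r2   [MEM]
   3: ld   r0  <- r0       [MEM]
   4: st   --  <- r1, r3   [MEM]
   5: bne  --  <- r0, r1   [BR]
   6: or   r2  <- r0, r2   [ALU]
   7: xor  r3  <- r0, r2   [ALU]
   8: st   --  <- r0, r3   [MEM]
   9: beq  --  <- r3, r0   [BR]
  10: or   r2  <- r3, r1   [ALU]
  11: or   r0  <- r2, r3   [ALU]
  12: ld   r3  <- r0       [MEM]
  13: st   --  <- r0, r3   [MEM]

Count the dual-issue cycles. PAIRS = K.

#0 head=0: sll i0 WAW r1
#1 head=1: sll/st i1/i2 dual
#2 head=3: ld i3 no-port MEM/MEM
#3 head=4: st/bne i4/i5 dual
#4 head=6: or i6 RAW r2
#5 head=7: xor i7 RAW r3
#6 head=8: st/beq i8/i9 dual
#7 head=10: or i10 RAW r2
#8 head=11: or i11 RAW r0
#9 head=12: ld i12 no-port MEM/MEM
#10 head=13: st i13 tail

PAIRS = 3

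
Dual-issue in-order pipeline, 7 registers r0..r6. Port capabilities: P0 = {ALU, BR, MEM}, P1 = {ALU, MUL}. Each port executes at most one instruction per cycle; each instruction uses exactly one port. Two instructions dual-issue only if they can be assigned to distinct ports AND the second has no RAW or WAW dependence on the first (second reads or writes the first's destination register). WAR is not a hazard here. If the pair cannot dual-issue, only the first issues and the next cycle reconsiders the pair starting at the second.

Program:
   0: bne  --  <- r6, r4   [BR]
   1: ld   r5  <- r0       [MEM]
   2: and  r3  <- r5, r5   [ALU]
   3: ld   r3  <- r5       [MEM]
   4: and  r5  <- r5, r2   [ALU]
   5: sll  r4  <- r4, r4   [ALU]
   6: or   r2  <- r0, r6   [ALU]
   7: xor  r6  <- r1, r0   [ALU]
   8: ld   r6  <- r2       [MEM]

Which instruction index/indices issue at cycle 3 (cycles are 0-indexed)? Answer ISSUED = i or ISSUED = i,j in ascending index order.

ISSUED = 3,4

t=0 i0:bne.BR ; no-port BR/MEM
t=1 i1:ld.MEM ; RAW r5
t=2 i2:and.ALU ; WAW r3
t=3 i3,i4:ld.MEM+and.ALU ; pair
t=4 i5,i6:sll.ALU+or.ALU ; pair
t=5 i7:xor.ALU ; WAW r6
t=6 i8:ld.MEM ; tail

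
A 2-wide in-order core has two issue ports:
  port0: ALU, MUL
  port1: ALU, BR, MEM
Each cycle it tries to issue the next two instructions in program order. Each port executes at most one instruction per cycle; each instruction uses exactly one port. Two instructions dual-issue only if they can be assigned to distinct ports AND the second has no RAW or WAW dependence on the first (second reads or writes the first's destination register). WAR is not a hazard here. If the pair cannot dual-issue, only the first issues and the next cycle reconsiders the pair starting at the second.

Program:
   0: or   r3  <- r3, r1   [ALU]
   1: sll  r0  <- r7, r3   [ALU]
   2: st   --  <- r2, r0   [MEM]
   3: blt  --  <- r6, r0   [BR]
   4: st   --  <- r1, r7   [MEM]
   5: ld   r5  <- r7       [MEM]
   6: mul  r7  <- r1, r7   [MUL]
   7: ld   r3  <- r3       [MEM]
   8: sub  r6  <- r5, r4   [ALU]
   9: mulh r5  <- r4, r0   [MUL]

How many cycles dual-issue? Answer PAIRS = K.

PAIRS = 2

c0: i0 or  RAW r3
c1: i1 sll  RAW r0
c2: i2 st  no-port MEM/BR
c3: i3 blt  no-port BR/MEM
c4: i4 st  no-port MEM/MEM
c5: i5&i6 ld mul  dual
c6: i7&i8 ld sub  dual
c7: i9 mulh  tail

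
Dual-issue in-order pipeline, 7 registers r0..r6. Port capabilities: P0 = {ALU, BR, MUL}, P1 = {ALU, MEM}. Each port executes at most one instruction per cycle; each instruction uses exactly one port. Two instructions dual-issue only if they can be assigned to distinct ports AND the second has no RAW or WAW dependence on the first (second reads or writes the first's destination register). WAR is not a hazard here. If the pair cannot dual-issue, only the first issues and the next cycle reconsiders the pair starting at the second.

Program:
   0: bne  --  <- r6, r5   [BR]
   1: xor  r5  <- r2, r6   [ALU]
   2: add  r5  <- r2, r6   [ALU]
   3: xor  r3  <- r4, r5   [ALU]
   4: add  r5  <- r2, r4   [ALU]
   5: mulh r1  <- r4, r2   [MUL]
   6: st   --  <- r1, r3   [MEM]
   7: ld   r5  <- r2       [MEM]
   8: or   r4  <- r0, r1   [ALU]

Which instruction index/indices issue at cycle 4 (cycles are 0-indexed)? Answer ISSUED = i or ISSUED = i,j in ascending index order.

t=0 i0/i1:bne xor ; 2-wide
t=1 i2:add ; RAW r5
t=2 i3/i4:xor add ; 2-wide
t=3 i5:mulh ; RAW r1
t=4 i6:st ; no-port MEM/MEM
t=5 i7/i8:ld or ; 2-wide

ISSUED = 6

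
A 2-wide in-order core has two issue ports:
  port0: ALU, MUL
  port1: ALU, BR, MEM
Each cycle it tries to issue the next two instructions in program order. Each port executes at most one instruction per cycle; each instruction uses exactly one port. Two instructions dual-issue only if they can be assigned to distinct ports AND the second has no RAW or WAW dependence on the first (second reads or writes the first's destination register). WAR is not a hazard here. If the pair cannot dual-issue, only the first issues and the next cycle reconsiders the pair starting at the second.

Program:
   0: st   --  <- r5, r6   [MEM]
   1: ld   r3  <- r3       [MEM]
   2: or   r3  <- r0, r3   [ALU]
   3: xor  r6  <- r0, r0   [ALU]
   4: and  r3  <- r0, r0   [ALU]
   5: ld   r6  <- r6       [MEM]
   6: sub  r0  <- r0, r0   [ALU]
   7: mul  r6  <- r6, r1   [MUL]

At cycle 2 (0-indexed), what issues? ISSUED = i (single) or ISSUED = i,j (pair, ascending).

0. st.MEM @i0  | no-port MEM/MEM
1. ld.MEM @i1  | RAW+WAW r3
2. or.ALU/xor.ALU @i2,i3  | dual
3. and.ALU/ld.MEM @i4,i5  | dual
4. sub.ALU/mul.MUL @i6,i7  | dual

ISSUED = 2,3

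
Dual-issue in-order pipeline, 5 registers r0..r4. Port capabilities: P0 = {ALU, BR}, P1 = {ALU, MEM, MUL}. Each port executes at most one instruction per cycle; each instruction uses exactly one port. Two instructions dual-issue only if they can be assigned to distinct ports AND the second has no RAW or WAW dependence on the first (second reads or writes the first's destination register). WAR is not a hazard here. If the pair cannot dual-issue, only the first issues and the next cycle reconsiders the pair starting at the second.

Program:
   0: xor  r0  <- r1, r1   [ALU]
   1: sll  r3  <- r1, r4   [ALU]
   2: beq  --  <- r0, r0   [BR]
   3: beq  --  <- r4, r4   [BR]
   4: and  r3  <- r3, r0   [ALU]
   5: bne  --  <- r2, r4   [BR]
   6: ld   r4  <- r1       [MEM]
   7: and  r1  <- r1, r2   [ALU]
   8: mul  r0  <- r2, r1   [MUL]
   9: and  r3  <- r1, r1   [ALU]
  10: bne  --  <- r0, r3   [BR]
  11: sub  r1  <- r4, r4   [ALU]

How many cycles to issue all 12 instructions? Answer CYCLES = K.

t=0 i0,i1:xor;sll ; 2-wide
t=1 i2:beq ; no-port BR/BR
t=2 i3,i4:beq;and ; 2-wide
t=3 i5,i6:bne;ld ; 2-wide
t=4 i7:and ; RAW r1
t=5 i8,i9:mul;and ; 2-wide
t=6 i10,i11:bne;sub ; 2-wide

CYCLES = 7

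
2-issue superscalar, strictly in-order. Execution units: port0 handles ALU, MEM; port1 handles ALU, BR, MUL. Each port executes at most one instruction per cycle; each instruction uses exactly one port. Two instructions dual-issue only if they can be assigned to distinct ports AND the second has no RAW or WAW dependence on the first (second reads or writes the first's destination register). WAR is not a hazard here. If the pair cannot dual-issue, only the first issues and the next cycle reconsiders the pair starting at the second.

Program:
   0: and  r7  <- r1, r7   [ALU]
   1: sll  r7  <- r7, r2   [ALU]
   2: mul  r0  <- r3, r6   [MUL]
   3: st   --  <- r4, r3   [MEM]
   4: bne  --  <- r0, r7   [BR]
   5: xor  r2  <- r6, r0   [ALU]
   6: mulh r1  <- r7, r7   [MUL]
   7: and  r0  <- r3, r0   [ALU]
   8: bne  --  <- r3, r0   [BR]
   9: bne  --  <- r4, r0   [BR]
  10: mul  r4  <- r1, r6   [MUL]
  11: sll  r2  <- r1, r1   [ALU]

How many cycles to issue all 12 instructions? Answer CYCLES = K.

#0 head=0: and.ALU i0 RAW+WAW r7
#1 head=1: sll.ALU;mul.MUL i1,i2 2-wide
#2 head=3: st.MEM;bne.BR i3,i4 2-wide
#3 head=5: xor.ALU;mulh.MUL i5,i6 2-wide
#4 head=7: and.ALU i7 RAW r0
#5 head=8: bne.BR i8 no-port BR/BR
#6 head=9: bne.BR i9 no-port BR/MUL
#7 head=10: mul.MUL;sll.ALU i10,i11 2-wide

CYCLES = 8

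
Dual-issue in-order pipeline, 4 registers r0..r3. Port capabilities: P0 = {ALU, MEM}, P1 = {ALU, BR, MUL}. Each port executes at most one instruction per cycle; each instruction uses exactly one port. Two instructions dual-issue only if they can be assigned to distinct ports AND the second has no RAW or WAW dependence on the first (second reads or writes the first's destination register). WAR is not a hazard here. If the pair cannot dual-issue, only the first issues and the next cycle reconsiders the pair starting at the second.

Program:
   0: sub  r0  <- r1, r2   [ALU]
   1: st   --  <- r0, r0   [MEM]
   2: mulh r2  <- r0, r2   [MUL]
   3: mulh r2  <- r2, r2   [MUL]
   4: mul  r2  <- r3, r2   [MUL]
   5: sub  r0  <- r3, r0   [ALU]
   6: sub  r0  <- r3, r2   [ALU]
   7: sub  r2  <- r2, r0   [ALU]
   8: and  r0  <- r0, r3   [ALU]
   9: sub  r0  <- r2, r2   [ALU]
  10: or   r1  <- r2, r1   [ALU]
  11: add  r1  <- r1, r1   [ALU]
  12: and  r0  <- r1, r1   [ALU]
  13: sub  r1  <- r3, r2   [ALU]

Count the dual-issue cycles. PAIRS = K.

[0] i0  sub  -- RAW r0
[1] i1+i2  st/mulh  -- pair
[2] i3  mulh  -- no-port MUL/MUL
[3] i4+i5  mul/sub  -- pair
[4] i6  sub  -- RAW r0
[5] i7+i8  sub/and  -- pair
[6] i9+i10  sub/or  -- pair
[7] i11  add  -- RAW r1
[8] i12+i13  and/sub  -- pair

PAIRS = 5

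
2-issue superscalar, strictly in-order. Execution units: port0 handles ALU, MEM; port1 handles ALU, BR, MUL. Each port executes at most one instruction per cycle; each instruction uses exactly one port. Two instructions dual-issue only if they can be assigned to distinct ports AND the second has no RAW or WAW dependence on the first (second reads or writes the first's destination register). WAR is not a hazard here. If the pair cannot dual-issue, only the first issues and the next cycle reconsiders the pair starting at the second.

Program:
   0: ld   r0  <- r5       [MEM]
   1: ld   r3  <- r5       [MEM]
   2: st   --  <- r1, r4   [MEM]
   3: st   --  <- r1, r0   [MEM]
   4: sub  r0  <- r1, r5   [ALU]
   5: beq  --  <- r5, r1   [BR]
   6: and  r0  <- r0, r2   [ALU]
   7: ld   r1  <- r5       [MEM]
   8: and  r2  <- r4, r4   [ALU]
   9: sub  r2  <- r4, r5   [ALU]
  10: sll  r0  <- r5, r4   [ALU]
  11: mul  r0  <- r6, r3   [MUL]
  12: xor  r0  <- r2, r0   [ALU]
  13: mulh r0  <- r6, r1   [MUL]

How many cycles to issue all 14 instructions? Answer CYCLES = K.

c0: i0 ld  no-port MEM/MEM
c1: i1 ld  no-port MEM/MEM
c2: i2 st  no-port MEM/MEM
c3: i3&i4 st sub  2-wide
c4: i5&i6 beq and  2-wide
c5: i7&i8 ld and  2-wide
c6: i9&i10 sub sll  2-wide
c7: i11 mul  RAW+WAW r0
c8: i12 xor  WAW r0
c9: i13 mulh  tail

CYCLES = 10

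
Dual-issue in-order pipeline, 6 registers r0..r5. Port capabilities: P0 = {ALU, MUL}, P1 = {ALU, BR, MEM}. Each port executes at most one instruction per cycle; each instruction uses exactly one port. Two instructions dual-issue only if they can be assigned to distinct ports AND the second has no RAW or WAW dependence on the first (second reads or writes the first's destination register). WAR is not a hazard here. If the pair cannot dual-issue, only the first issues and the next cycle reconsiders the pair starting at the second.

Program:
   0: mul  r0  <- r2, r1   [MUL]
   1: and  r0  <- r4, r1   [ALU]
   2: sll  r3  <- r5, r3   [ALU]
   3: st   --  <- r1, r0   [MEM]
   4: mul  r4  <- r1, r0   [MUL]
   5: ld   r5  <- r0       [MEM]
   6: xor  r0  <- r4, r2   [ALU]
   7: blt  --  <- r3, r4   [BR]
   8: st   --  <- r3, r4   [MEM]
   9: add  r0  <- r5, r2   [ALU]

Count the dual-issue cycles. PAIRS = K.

PAIRS = 4

  cy0 -> i0 (mul.MUL) WAW r0
  cy1 -> i1&i2 (and.ALU/sll.ALU) 2-wide
  cy2 -> i3&i4 (st.MEM/mul.MUL) 2-wide
  cy3 -> i5&i6 (ld.MEM/xor.ALU) 2-wide
  cy4 -> i7 (blt.BR) no-port BR/MEM
  cy5 -> i8&i9 (st.MEM/add.ALU) 2-wide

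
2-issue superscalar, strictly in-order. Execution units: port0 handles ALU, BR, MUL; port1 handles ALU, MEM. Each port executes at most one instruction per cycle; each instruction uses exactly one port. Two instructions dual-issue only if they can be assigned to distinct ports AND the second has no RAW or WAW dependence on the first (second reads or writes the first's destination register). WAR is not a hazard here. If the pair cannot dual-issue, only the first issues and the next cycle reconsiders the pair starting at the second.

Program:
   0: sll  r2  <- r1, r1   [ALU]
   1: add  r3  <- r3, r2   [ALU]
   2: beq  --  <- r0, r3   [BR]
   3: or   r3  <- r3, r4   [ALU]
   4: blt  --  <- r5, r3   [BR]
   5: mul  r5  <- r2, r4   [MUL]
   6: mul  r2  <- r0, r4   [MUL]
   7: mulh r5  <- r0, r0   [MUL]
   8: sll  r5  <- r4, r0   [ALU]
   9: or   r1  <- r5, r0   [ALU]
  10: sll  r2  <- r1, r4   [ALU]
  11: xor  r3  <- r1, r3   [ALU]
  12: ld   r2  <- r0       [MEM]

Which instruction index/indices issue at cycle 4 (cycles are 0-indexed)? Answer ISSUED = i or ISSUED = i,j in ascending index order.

[0] i0  sll  -- RAW r2
[1] i1  add  -- RAW r3
[2] i2,i3  beq or  -- 2-wide
[3] i4  blt  -- no-port BR/MUL
[4] i5  mul  -- no-port MUL/MUL
[5] i6  mul  -- no-port MUL/MUL
[6] i7  mulh  -- WAW r5
[7] i8  sll  -- RAW r5
[8] i9  or  -- RAW r1
[9] i10,i11  sll xor  -- 2-wide
[10] i12  ld  -- tail

ISSUED = 5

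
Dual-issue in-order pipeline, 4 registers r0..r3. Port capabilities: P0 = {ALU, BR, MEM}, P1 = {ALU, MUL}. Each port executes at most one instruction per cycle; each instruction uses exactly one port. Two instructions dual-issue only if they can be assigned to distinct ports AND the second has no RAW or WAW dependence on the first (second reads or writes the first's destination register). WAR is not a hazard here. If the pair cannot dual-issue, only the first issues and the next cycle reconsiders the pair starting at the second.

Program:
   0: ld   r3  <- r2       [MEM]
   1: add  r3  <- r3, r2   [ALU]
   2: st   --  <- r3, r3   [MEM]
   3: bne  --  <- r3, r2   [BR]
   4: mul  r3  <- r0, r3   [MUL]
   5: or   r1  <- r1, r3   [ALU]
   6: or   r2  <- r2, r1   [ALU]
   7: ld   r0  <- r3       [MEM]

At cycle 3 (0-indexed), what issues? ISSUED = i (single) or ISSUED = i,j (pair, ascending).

ISSUED = 3,4

c0: i0 ld  RAW+WAW r3
c1: i1 add  RAW r3
c2: i2 st  no-port MEM/BR
c3: i3+i4 bne/mul  dual
c4: i5 or  RAW r1
c5: i6+i7 or/ld  dual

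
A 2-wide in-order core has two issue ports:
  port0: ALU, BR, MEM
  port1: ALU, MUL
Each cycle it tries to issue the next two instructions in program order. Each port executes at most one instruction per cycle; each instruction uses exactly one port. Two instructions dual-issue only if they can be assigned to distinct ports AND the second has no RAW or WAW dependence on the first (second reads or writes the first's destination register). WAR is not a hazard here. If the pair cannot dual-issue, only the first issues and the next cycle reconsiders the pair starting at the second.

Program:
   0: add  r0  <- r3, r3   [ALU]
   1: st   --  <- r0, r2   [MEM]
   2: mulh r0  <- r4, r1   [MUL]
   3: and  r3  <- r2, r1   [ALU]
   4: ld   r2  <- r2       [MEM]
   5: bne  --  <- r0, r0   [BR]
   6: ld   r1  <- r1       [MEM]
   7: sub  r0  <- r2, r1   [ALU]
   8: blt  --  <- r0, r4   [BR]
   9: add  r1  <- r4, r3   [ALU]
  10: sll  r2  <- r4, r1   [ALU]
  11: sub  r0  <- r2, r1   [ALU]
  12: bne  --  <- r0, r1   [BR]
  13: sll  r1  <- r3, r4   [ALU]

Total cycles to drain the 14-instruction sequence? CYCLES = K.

CYCLES = 10

  cy0 -> i0 (add.ALU) RAW r0
  cy1 -> i1,i2 (st.MEM+mulh.MUL) pair
  cy2 -> i3,i4 (and.ALU+ld.MEM) pair
  cy3 -> i5 (bne.BR) no-port BR/MEM
  cy4 -> i6 (ld.MEM) RAW r1
  cy5 -> i7 (sub.ALU) RAW r0
  cy6 -> i8,i9 (blt.BR+add.ALU) pair
  cy7 -> i10 (sll.ALU) RAW r2
  cy8 -> i11 (sub.ALU) RAW r0
  cy9 -> i12,i13 (bne.BR+sll.ALU) pair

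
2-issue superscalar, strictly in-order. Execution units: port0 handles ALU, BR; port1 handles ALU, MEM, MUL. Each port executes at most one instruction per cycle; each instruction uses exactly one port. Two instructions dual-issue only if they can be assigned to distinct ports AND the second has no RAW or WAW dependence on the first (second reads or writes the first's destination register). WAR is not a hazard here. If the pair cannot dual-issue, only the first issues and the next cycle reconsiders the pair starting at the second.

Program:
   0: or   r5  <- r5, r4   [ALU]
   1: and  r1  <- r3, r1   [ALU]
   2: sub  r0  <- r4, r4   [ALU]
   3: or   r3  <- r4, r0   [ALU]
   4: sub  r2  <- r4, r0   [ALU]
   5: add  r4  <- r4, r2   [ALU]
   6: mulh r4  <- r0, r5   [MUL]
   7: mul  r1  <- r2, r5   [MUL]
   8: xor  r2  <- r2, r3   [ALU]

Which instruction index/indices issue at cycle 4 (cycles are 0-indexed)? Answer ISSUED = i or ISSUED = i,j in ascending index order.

0. or.ALU;and.ALU @i0+i1  | pair
1. sub.ALU @i2  | RAW r0
2. or.ALU;sub.ALU @i3+i4  | pair
3. add.ALU @i5  | WAW r4
4. mulh.MUL @i6  | no-port MUL/MUL
5. mul.MUL;xor.ALU @i7+i8  | pair

ISSUED = 6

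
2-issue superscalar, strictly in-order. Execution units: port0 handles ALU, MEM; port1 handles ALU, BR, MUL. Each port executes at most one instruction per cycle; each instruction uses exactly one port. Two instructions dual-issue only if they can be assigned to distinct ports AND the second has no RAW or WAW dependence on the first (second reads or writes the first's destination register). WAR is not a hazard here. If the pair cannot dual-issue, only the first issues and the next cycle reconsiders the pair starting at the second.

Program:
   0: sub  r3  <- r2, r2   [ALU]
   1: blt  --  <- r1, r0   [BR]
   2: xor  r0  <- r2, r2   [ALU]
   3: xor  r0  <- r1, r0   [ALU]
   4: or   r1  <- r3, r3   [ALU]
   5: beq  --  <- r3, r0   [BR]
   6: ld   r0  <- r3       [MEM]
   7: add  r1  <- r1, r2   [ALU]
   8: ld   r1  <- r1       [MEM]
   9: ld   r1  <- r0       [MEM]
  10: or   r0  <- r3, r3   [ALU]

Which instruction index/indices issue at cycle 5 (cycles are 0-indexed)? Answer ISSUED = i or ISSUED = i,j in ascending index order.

ISSUED = 8

[0] i0/i1  sub.ALU/blt.BR  -- 2-wide
[1] i2  xor.ALU  -- RAW+WAW r0
[2] i3/i4  xor.ALU/or.ALU  -- 2-wide
[3] i5/i6  beq.BR/ld.MEM  -- 2-wide
[4] i7  add.ALU  -- RAW+WAW r1
[5] i8  ld.MEM  -- no-port MEM/MEM
[6] i9/i10  ld.MEM/or.ALU  -- 2-wide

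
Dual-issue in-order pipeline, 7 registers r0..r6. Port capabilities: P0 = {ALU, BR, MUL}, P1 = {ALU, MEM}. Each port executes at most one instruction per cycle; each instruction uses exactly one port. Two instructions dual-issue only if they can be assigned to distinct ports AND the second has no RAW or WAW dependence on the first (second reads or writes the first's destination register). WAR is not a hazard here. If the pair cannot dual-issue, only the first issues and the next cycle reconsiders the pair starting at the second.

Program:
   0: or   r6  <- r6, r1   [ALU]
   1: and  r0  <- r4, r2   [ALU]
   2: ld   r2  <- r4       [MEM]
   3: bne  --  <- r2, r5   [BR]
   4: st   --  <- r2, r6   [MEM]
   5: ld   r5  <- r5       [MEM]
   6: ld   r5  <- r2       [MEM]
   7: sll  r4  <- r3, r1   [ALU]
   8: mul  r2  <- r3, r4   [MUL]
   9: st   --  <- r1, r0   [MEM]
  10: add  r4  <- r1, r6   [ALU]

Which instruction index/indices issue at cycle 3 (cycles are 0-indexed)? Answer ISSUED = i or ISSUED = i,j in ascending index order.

ISSUED = 5

t=0 i0/i1:or.ALU;and.ALU ; pair
t=1 i2:ld.MEM ; RAW r2
t=2 i3/i4:bne.BR;st.MEM ; pair
t=3 i5:ld.MEM ; no-port MEM/MEM
t=4 i6/i7:ld.MEM;sll.ALU ; pair
t=5 i8/i9:mul.MUL;st.MEM ; pair
t=6 i10:add.ALU ; tail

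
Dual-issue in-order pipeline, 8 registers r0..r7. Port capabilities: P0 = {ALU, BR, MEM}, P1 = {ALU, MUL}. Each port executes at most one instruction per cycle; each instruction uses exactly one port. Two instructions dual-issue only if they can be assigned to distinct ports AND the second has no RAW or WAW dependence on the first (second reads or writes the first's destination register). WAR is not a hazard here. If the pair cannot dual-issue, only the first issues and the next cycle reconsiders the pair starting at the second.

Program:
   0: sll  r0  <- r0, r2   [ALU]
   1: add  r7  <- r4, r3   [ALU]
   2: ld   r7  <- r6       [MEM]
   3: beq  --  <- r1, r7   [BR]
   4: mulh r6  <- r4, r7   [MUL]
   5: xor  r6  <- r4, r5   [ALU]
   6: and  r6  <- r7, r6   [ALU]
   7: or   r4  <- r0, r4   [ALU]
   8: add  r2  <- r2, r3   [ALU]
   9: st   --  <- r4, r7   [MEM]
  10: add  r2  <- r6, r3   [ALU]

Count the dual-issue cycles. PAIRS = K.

PAIRS = 4

0. sll.ALU add.ALU @i0,i1  | pair
1. ld.MEM @i2  | no-port MEM/BR
2. beq.BR mulh.MUL @i3,i4  | pair
3. xor.ALU @i5  | RAW+WAW r6
4. and.ALU or.ALU @i6,i7  | pair
5. add.ALU st.MEM @i8,i9  | pair
6. add.ALU @i10  | tail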